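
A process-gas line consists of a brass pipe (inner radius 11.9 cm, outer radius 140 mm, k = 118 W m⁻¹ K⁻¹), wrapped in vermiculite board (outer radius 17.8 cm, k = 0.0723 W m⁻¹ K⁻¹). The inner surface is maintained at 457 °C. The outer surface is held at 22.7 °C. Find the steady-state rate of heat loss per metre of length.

Series thermal resistances, inner to outer:
  R'_brass = ln(0.140/0.119)/(2πk) = 0.1625/(2π·118) = 2.192×10^-4 m·K/W
  R'_vermiculite board = ln(0.178/0.140)/(2πk) = 0.2401/(2π·0.0723) = 0.5286 m·K/W
ΣR = 2.192×10^-4 + 0.5286 = 0.5288 m·K/W
Q' = ΔT/ΣR = (457 °C − 22.7 °C)/0.5288 = 821 W/m

Q' = 821 W/m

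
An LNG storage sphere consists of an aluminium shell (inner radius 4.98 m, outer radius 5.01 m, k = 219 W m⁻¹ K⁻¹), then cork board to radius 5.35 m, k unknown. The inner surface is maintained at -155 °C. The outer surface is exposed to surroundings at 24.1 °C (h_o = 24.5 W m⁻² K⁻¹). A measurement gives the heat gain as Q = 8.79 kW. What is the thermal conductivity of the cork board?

k = 0.0498 W/m·K

ΣR = ΔT/Q = |-155 − 24.1|/8790 = 0.02038 K/W
Known resistances:
  R_aluminium = (1/4.98 − 1/5.01)/(4πk) = 0.001202/(4π·219) = 4.369×10^-7 K/W
  R_conv,out = 1/(4πr²h) = 1/(4π·5.35²·24.5) = 1.135×10^-4 K/W
R_cork board = ΣR − ΣR_known = 0.02038 − 1.139×10^-4 = 0.02027 K/W
(1/r₁−1/r₂)/(4πk) = 0.02027 ⇒ k = 0.01268/(4π·0.02027) = 0.0498 W/m·K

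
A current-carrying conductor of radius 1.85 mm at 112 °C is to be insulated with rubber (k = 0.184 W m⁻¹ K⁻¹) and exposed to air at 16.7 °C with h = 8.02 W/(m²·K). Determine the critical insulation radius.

For a cylinder, r_cr = k_ins/h = 0.184/8.02 = 0.0229 m = 2.29 cm

r_cr = 2.29 cm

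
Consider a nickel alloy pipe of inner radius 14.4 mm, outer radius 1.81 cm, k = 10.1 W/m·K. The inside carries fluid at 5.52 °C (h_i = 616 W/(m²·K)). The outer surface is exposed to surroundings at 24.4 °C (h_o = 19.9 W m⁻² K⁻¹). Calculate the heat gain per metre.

Q' = 40.7 W/m

Series thermal resistances, inner to outer:
  R'_conv,in = 1/(2πr h) = 1/(2π·0.0144·616) = 0.01794 m·K/W
  R'_nickel alloy = ln(0.0181/0.0144)/(2πk) = 0.2287/(2π·10.1) = 0.003604 m·K/W
  R'_conv,out = 1/(2πr h) = 1/(2π·0.0181·19.9) = 0.4419 m·K/W
ΣR = 0.01794 + 0.003604 + 0.4419 = 0.4634 m·K/W
Q' = ΔT/ΣR = (5.52 °C − 24.4 °C)/0.4634 = -40.7 W/m
(Negative Q' ⇒ heat flows inward; heat gain = 40.7 W/m.)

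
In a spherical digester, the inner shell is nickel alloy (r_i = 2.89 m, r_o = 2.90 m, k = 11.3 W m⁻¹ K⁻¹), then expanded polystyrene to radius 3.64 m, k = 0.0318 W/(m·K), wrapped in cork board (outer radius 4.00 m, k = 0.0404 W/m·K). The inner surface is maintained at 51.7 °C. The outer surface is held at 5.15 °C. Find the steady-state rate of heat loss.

Q = 208 W

Treat each layer as a resistance in series:
  R_nickel alloy = (1/2.89 − 1/2.90)/(4πk) = 0.001193/(4π·11.3) = 8.403×10^-6 K/W
  R_expanded polystyrene = (1/2.90 − 1/3.64)/(4πk) = 0.07010/(4π·0.0318) = 0.1754 K/W
  R_cork board = (1/3.64 − 1/4.00)/(4πk) = 0.02473/(4π·0.0404) = 0.04870 K/W
ΣR = 8.403×10^-6 + 0.1754 + 0.04870 = 0.2241 K/W
Q = ΔT/ΣR = (51.7 °C − 5.15 °C)/0.2241 = 208 W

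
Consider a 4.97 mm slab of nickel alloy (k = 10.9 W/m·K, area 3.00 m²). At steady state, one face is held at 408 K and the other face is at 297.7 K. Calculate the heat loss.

Q = kA·ΔT/L = 10.9 × 3.00 × |408 K − 297.7 K| / 0.00497 = 7.26×10^5 W

Q = 726 kW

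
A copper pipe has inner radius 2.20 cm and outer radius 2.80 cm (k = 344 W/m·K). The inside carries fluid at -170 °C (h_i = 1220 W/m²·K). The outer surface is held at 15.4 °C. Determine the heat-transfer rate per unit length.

Q' = 30.7 kW/m

Series thermal resistances, inner to outer:
  R'_conv,in = 1/(2πr h) = 1/(2π·0.0220·1220) = 0.005930 m·K/W
  R'_copper = ln(0.0280/0.0220)/(2πk) = 0.2412/(2π·344) = 1.116×10^-4 m·K/W
ΣR = 0.005930 + 1.116×10^-4 = 0.006042 m·K/W
Q' = ΔT/ΣR = (-170 °C − 15.4 °C)/0.006042 = -30700 W/m
(Negative Q' ⇒ heat flows inward; heat gain = 30700 W/m.)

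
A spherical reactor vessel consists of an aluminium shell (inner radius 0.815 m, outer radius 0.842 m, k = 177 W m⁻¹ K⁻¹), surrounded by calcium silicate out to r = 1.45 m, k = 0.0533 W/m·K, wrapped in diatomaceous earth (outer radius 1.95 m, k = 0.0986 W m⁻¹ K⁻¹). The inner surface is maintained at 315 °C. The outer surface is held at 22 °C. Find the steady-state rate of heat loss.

Series thermal resistances, inner to outer:
  R_aluminium = (1/0.815 − 1/0.842)/(4πk) = 0.03935/(4π·177) = 1.769×10^-5 K/W
  R_calcium silicate = (1/0.842 − 1/1.45)/(4πk) = 0.4980/(4π·0.0533) = 0.7435 K/W
  R_diatomaceous earth = (1/1.45 − 1/1.95)/(4πk) = 0.1768/(4π·0.0986) = 0.1427 K/W
ΣR = 1.769×10^-5 + 0.7435 + 0.1427 = 0.8862 K/W
Q = ΔT/ΣR = (315 °C − 22 °C)/0.8862 = 331 W

Q = 331 W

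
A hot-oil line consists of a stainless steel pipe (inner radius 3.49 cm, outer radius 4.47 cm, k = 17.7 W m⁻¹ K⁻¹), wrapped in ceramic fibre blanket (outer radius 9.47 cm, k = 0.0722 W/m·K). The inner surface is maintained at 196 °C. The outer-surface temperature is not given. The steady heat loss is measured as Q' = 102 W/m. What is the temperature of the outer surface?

Sum the resistances:
  R'_stainless steel = ln(0.0447/0.0349)/(2πk) = 0.2475/(2π·17.7) = 0.002225 m·K/W
  R'_ceramic fibre blanket = ln(0.0947/0.0447)/(2πk) = 0.7507/(2π·0.0722) = 1.655 m·K/W
ΣR = 1.657 m·K/W
ΔT = Q'·ΣR = 102 × 1.657 = 169.0 K
Heat flows outward, so T_out = T_in − ΔT = 196 − 169.0 = 27.0 °C

T_out = 27.0 °C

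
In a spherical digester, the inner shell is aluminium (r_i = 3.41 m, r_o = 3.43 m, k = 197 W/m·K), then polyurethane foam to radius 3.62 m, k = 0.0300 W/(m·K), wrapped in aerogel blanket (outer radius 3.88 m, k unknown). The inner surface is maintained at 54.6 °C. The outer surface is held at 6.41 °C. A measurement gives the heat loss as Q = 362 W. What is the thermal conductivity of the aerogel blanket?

k = 0.0159 W/m·K

ΣR = ΔT/Q = |54.6 − 6.41|/362 = 0.1331 K/W
Known resistances:
  R_aluminium = (1/3.41 − 1/3.43)/(4πk) = 0.001710/(4π·197) = 6.907×10^-7 K/W
  R_polyurethane foam = (1/3.43 − 1/3.62)/(4πk) = 0.01530/(4π·0.0300) = 0.04059 K/W
R_aerogel blanket = ΣR − ΣR_known = 0.1331 − 0.04059 = 0.09251 K/W
(1/r₁−1/r₂)/(4πk) = 0.09251 ⇒ k = 0.01851/(4π·0.09251) = 0.0159 W/m·K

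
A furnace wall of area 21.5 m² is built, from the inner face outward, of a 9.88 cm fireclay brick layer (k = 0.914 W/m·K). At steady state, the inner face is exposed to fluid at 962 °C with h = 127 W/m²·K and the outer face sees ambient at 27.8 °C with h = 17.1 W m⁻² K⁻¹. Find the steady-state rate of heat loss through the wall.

Treat each layer as a resistance in series:
  R_conv,in = 1/(hA) = 1/(127·21.5) = 3.662×10^-4 K/W
  R_fireclay brick = L/(kA) = 0.0988/(0.914·21.5) = 0.005028 K/W
  R_conv,out = 1/(hA) = 1/(17.1·21.5) = 0.002720 K/W
ΣR = 3.662×10^-4 + 0.005028 + 0.002720 = 0.008114 K/W
Q = ΔT/ΣR = (962 °C − 27.8 °C)/0.008114 = 1.15×10^5 W

Q = 1.15×10^5 W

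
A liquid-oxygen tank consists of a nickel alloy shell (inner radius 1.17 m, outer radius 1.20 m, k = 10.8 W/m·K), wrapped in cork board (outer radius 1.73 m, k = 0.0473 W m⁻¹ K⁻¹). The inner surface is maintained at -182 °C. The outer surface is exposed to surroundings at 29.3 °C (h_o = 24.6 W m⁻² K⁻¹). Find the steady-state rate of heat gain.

Series thermal resistances, inner to outer:
  R_nickel alloy = (1/1.17 − 1/1.20)/(4πk) = 0.02137/(4π·10.8) = 1.574×10^-4 K/W
  R_cork board = (1/1.20 − 1/1.73)/(4πk) = 0.2553/(4π·0.0473) = 0.4295 K/W
  R_conv,out = 1/(4πr²h) = 1/(4π·1.73²·24.6) = 0.001081 K/W
ΣR = 1.574×10^-4 + 0.4295 + 0.001081 = 0.4307 K/W
Q = ΔT/ΣR = (-182 °C − 29.3 °C)/0.4307 = -491 W
(Negative Q ⇒ heat flows inward; heat gain = 491 W.)

Q = 491 W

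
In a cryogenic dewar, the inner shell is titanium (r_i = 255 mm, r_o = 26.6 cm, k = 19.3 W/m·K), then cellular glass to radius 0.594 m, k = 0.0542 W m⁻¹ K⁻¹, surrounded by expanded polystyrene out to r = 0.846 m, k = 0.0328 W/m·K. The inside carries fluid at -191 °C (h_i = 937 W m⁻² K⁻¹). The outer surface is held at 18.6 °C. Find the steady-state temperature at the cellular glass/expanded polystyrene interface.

T = -41.2 °C

Series thermal resistances, inner to outer:
  R_conv,in = 1/(4πr²h) = 1/(4π·0.255²·937) = 0.001306 K/W
  R_titanium = (1/0.255 − 1/0.266)/(4πk) = 0.1622/(4π·19.3) = 6.687×10^-4 K/W
  R_cellular glass = (1/0.266 − 1/0.594)/(4πk) = 2.076/(4π·0.0542) = 3.048 K/W
  R_expanded polystyrene = (1/0.594 − 1/0.846)/(4πk) = 0.5015/(4π·0.0328) = 1.217 K/W
ΣR = 0.001306 + 6.687×10^-4 + 3.048 + 1.217 = 4.267 K/W
Q = ΔT/ΣR = (-191 °C − 18.6 °C)/4.267 = -49.12 W
From the inner boundary to the cellular glass/expanded polystyrene interface, ΣR_partial = 3.050 K/W.
T_interface = T_in − Q·ΣR_partial = -191 °C − (-49.12)(3.050) = -41.2 °C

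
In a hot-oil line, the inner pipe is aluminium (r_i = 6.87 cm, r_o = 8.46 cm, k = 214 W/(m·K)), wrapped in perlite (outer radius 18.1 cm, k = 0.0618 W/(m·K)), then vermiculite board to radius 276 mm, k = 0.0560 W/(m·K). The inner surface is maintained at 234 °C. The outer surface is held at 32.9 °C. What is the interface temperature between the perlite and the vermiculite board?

T = 109 °C

Series thermal resistances, inner to outer:
  R'_aluminium = ln(0.0846/0.0687)/(2πk) = 0.2082/(2π·214) = 1.548×10^-4 m·K/W
  R'_perlite = ln(0.181/0.0846)/(2πk) = 0.7606/(2π·0.0618) = 1.959 m·K/W
  R'_vermiculite board = ln(0.276/0.181)/(2πk) = 0.4219/(2π·0.0560) = 1.199 m·K/W
ΣR = 1.548×10^-4 + 1.959 + 1.199 = 3.158 m·K/W
Q' = ΔT/ΣR = (234 °C − 32.9 °C)/3.158 = 63.68 W/m
From the inner boundary to the perlite/vermiculite board interface, ΣR_partial = 1.959 m·K/W.
T_interface = T_in − Q'·ΣR_partial = 234 °C − (63.68)(1.959) = 109 °C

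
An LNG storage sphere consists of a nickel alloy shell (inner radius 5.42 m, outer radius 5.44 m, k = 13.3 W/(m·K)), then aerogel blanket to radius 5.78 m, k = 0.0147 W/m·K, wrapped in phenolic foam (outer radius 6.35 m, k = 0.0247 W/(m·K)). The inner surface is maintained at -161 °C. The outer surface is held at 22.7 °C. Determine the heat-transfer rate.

Q = 1690 W

Treat each layer as a resistance in series:
  R_nickel alloy = (1/5.42 − 1/5.44)/(4πk) = 6.783×10^-4/(4π·13.3) = 4.059×10^-6 K/W
  R_aerogel blanket = (1/5.44 − 1/5.78)/(4πk) = 0.01081/(4π·0.0147) = 0.05854 K/W
  R_phenolic foam = (1/5.78 − 1/6.35)/(4πk) = 0.01553/(4π·0.0247) = 0.05003 K/W
ΣR = 4.059×10^-6 + 0.05854 + 0.05003 = 0.1086 K/W
Q = ΔT/ΣR = (-161 °C − 22.7 °C)/0.1086 = -1690 W
(Negative Q ⇒ heat flows inward; heat gain = 1690 W.)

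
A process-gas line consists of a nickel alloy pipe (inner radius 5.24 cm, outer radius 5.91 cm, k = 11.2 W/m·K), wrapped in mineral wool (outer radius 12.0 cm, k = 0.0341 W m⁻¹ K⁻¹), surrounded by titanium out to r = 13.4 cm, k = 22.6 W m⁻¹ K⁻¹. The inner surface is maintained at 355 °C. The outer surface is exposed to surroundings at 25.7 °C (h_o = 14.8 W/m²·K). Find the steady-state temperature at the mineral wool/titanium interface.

Treat each layer as a resistance in series:
  R'_nickel alloy = ln(0.0591/0.0524)/(2πk) = 0.1203/(2π·11.2) = 0.001710 m·K/W
  R'_mineral wool = ln(0.120/0.0591)/(2πk) = 0.7083/(2π·0.0341) = 3.306 m·K/W
  R'_titanium = ln(0.134/0.120)/(2πk) = 0.1103/(2π·22.6) = 7.771×10^-4 m·K/W
  R'_conv,out = 1/(2πr h) = 1/(2π·0.134·14.8) = 0.08025 m·K/W
ΣR = 0.001710 + 3.306 + 7.771×10^-4 + 0.08025 = 3.389 m·K/W
Q' = ΔT/ΣR = (355 °C − 25.7 °C)/3.389 = 97.17 W/m
From the inner boundary to the mineral wool/titanium interface, ΣR_partial = 3.308 m·K/W.
T_interface = T_in − Q'·ΣR_partial = 355 °C − (97.17)(3.308) = 33.6 °C

T = 33.6 °C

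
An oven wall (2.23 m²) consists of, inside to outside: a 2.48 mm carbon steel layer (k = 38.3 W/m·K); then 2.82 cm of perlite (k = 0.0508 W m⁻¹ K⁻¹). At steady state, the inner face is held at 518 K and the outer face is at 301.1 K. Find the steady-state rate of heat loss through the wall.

Resistance network (inner→outer):
  R_carbon steel = L/(kA) = 0.00248/(38.3·2.23) = 2.904×10^-5 K/W
  R_perlite = L/(kA) = 0.0282/(0.0508·2.23) = 0.2489 K/W
ΣR = 2.904×10^-5 + 0.2489 = 0.2489 K/W
Q = ΔT/ΣR = (518 K − 301.1 K)/0.2489 = 871 W

Q = 871 W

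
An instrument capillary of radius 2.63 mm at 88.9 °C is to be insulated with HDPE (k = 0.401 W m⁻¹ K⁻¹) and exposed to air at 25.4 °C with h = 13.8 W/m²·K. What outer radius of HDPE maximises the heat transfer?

For a cylinder, r_cr = k_ins/h = 0.401/13.8 = 0.0291 m = 2.91 cm

r_cr = 2.91 cm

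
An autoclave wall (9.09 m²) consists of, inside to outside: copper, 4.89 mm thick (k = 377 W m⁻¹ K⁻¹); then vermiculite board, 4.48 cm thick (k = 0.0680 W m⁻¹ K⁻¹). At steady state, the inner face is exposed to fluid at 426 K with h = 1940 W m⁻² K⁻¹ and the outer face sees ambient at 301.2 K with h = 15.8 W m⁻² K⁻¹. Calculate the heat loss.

Treat each layer as a resistance in series:
  R_conv,in = 1/(hA) = 1/(1940·9.09) = 5.671×10^-5 K/W
  R_copper = L/(kA) = 0.00489/(377·9.09) = 1.427×10^-6 K/W
  R_vermiculite board = L/(kA) = 0.0448/(0.0680·9.09) = 0.07248 K/W
  R_conv,out = 1/(hA) = 1/(15.8·9.09) = 0.006963 K/W
ΣR = 5.671×10^-5 + 1.427×10^-6 + 0.07248 + 0.006963 = 0.07950 K/W
Q = ΔT/ΣR = (426 K − 301.2 K)/0.07950 = 1570 W

Q = 1570 W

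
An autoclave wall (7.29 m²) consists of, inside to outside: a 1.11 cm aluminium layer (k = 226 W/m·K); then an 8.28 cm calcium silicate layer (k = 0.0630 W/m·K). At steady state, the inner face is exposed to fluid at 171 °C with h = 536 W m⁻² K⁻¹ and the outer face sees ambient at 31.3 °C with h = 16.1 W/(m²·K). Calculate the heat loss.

Resistance network (inner→outer):
  R_conv,in = 1/(hA) = 1/(536·7.29) = 2.559×10^-4 K/W
  R_aluminium = L/(kA) = 0.0111/(226·7.29) = 6.737×10^-6 K/W
  R_calcium silicate = L/(kA) = 0.0828/(0.0630·7.29) = 0.1803 K/W
  R_conv,out = 1/(hA) = 1/(16.1·7.29) = 0.008520 K/W
ΣR = 2.559×10^-4 + 6.737×10^-6 + 0.1803 + 0.008520 = 0.1891 K/W
Q = ΔT/ΣR = (171 °C − 31.3 °C)/0.1891 = 739 W

Q = 739 W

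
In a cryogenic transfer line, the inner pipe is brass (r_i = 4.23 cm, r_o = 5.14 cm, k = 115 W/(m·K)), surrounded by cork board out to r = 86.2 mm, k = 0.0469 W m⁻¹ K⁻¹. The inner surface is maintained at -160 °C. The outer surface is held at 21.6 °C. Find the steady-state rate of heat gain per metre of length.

Series thermal resistances, inner to outer:
  R'_brass = ln(0.0514/0.0423)/(2πk) = 0.1949/(2π·115) = 2.697×10^-4 m·K/W
  R'_cork board = ln(0.0862/0.0514)/(2πk) = 0.5170/(2π·0.0469) = 1.755 m·K/W
ΣR = 2.697×10^-4 + 1.755 = 1.755 m·K/W
Q' = ΔT/ΣR = (-160 °C − 21.6 °C)/1.755 = -103 W/m
(Negative Q' ⇒ heat flows inward; heat gain = 103 W/m.)

Q' = 103 W/m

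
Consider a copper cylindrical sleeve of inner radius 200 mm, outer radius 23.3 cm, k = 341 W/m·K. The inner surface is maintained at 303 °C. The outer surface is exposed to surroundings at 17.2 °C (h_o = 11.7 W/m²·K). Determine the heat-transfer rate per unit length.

Resistance network (inner→outer):
  R'_copper = ln(0.233/0.200)/(2πk) = 0.1527/(2π·341) = 7.128×10^-5 m·K/W
  R'_conv,out = 1/(2πr h) = 1/(2π·0.233·11.7) = 0.05838 m·K/W
ΣR = 7.128×10^-5 + 0.05838 = 0.05845 m·K/W
Q' = ΔT/ΣR = (303 °C − 17.2 °C)/0.05845 = 4890 W/m

Q' = 4.89 kW/m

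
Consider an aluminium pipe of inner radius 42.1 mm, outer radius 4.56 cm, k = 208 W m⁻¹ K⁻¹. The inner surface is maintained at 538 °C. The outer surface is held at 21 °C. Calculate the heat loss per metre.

Q' = 8460 kW/m

Q' = 2πk·ΔT/ln(r₂/r₁) = 2π × 208 × 517 / ln(0.0456/0.0421) = 8.46×10^6 W/m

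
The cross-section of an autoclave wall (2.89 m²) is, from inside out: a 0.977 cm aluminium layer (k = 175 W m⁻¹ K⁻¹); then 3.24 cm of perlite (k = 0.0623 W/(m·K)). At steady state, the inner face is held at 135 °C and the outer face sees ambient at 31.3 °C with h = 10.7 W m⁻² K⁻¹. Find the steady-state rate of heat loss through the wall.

Q = 488 W

Resistance network (inner→outer):
  R_aluminium = L/(kA) = 0.00977/(175·2.89) = 1.932×10^-5 K/W
  R_perlite = L/(kA) = 0.0324/(0.0623·2.89) = 0.1800 K/W
  R_conv,out = 1/(hA) = 1/(10.7·2.89) = 0.03234 K/W
ΣR = 1.932×10^-5 + 0.1800 + 0.03234 = 0.2124 K/W
Q = ΔT/ΣR = (135 °C − 31.3 °C)/0.2124 = 488 W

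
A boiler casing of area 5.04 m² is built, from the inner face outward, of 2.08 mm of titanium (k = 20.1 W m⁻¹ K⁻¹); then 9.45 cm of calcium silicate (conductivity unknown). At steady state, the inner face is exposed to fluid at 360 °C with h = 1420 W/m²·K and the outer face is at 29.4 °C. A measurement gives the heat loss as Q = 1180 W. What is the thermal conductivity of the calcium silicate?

k = 0.0670 W/m·K

ΣR = ΔT/Q = |360 − 29.4|/1180 = 0.2802 K/W
Known resistances:
  R_conv,in = 1/(hA) = 1/(1420·5.04) = 1.397×10^-4 K/W
  R_titanium = L/(kA) = 0.00208/(20.1·5.04) = 2.053×10^-5 K/W
R_calcium silicate = ΣR − ΣR_known = 0.2802 − 1.602×10^-4 = 0.2800 K/W
L/(kA) = 0.2800 ⇒ k = 0.0945/(0.2800·5.04) = 0.0670 W/m·K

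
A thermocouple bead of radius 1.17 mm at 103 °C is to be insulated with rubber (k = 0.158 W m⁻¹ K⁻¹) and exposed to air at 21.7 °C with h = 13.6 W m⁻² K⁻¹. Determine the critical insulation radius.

r_cr = 2.32 cm

For a sphere, r_cr = 2k_ins/h = 2·0.158/13.6 = 0.0232 m = 2.32 cm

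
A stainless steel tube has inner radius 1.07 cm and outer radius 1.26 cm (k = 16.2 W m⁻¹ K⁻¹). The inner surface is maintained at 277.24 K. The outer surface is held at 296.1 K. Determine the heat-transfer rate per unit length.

Q' = 2πk·ΔT/ln(r₂/r₁) = 2π × 16.2 × 18.86 / ln(0.0126/0.0107) = 11700 W/m

Q' = 11700 W/m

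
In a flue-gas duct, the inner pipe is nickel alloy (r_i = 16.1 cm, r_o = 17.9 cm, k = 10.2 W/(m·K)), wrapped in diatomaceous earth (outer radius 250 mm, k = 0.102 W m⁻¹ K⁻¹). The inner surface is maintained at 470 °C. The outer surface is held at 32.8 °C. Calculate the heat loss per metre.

Series thermal resistances, inner to outer:
  R'_nickel alloy = ln(0.179/0.161)/(2πk) = 0.1060/(2π·10.2) = 0.001654 m·K/W
  R'_diatomaceous earth = ln(0.250/0.179)/(2πk) = 0.3341/(2π·0.102) = 0.5213 m·K/W
ΣR = 0.001654 + 0.5213 = 0.5230 m·K/W
Q' = ΔT/ΣR = (470 °C − 32.8 °C)/0.5230 = 836 W/m

Q' = 836 W/m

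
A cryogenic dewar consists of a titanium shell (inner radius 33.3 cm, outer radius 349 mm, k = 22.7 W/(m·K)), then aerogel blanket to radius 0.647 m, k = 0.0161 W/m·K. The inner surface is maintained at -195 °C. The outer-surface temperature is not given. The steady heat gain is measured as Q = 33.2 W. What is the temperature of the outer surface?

T_out = 21.6 °C

Series resistances:
  R_titanium = (1/0.333 − 1/0.349)/(4πk) = 0.1377/(4π·22.7) = 4.826×10^-4 K/W
  R_aerogel blanket = (1/0.349 − 1/0.647)/(4πk) = 1.320/(4π·0.0161) = 6.523 K/W
ΣR = 6.524 K/W
ΔT = Q·ΣR = 33.2 × 6.524 = 216.6 K
Heat flows inward, so T_out = T_in + ΔT = -195 + 216.6 = 21.6 °C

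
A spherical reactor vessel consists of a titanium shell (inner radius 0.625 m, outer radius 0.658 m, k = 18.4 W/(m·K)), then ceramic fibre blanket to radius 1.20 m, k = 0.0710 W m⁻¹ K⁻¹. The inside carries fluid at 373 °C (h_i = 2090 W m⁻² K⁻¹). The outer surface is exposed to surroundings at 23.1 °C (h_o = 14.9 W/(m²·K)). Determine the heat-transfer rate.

Q = 452 W

Treat each layer as a resistance in series:
  R_conv,in = 1/(4πr²h) = 1/(4π·0.625²·2090) = 9.747×10^-5 K/W
  R_titanium = (1/0.625 − 1/0.658)/(4πk) = 0.08024/(4π·18.4) = 3.470×10^-4 K/W
  R_ceramic fibre blanket = (1/0.658 − 1/1.20)/(4πk) = 0.6864/(4π·0.0710) = 0.7693 K/W
  R_conv,out = 1/(4πr²h) = 1/(4π·1.20²·14.9) = 0.003709 K/W
ΣR = 9.747×10^-5 + 3.470×10^-4 + 0.7693 + 0.003709 = 0.7735 K/W
Q = ΔT/ΣR = (373 °C − 23.1 °C)/0.7735 = 452 W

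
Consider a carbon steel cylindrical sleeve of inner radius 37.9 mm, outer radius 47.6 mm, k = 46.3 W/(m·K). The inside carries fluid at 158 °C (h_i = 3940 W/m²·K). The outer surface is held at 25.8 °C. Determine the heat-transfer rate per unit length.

Series thermal resistances, inner to outer:
  R'_conv,in = 1/(2πr h) = 1/(2π·0.0379·3940) = 0.001066 m·K/W
  R'_carbon steel = ln(0.0476/0.0379)/(2πk) = 0.2279/(2π·46.3) = 7.833×10^-4 m·K/W
ΣR = 0.001066 + 7.833×10^-4 = 0.001849 m·K/W
Q' = ΔT/ΣR = (158 °C − 25.8 °C)/0.001849 = 71500 W/m

Q' = 71.5 kW/m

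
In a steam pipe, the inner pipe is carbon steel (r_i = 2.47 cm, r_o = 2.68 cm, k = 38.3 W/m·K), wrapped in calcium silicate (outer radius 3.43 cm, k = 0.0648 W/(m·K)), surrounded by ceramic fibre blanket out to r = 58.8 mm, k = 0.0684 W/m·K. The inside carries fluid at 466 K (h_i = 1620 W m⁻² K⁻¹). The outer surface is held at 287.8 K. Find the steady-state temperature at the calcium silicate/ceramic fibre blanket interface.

T = 408 K

Resistance network (inner→outer):
  R'_conv,in = 1/(2πr h) = 1/(2π·0.0247·1620) = 0.003977 m·K/W
  R'_carbon steel = ln(0.0268/0.0247)/(2πk) = 0.08160/(2π·38.3) = 3.391×10^-4 m·K/W
  R'_calcium silicate = ln(0.0343/0.0268)/(2πk) = 0.2467/(2π·0.0648) = 0.6060 m·K/W
  R'_ceramic fibre blanket = ln(0.0588/0.0343)/(2πk) = 0.5390/(2π·0.0684) = 1.254 m·K/W
ΣR = 0.003977 + 3.391×10^-4 + 0.6060 + 1.254 = 1.864 m·K/W
Q' = ΔT/ΣR = (466 K − 287.8 K)/1.864 = 95.60 W/m
From the inner boundary to the calcium silicate/ceramic fibre blanket interface, ΣR_partial = 0.6103 m·K/W.
T_interface = T_in − Q'·ΣR_partial = 466 K − (95.60)(0.6103) = 408 K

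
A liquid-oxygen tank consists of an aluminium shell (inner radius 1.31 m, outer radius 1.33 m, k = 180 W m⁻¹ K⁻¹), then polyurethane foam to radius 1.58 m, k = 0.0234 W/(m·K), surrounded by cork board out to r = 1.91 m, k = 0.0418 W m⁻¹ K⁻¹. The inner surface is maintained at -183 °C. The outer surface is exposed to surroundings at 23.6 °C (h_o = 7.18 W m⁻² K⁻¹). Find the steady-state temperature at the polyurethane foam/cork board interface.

Series thermal resistances, inner to outer:
  R_aluminium = (1/1.31 − 1/1.33)/(4πk) = 0.01148/(4π·180) = 5.075×10^-6 K/W
  R_polyurethane foam = (1/1.33 − 1/1.58)/(4πk) = 0.1190/(4π·0.0234) = 0.4046 K/W
  R_cork board = (1/1.58 − 1/1.91)/(4πk) = 0.1094/(4π·0.0418) = 0.2082 K/W
  R_conv,out = 1/(4πr²h) = 1/(4π·1.91²·7.18) = 0.003038 K/W
ΣR = 5.075×10^-6 + 0.4046 + 0.2082 + 0.003038 = 0.6158 K/W
Q = ΔT/ΣR = (-183 °C − 23.6 °C)/0.6158 = -335.5 W
From the inner boundary to the polyurethane foam/cork board interface, ΣR_partial = 0.4046 K/W.
T_interface = T_in − Q·ΣR_partial = -183 °C − (-335.5)(0.4046) = -47.3 °C

T = -47.3 °C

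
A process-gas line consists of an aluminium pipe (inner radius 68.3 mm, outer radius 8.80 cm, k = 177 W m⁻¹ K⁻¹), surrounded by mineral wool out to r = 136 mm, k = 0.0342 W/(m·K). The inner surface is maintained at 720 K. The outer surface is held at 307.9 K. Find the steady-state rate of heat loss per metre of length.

Q' = 203 W/m

Resistance network (inner→outer):
  R'_aluminium = ln(0.0880/0.0683)/(2πk) = 0.2534/(2π·177) = 2.279×10^-4 m·K/W
  R'_mineral wool = ln(0.136/0.0880)/(2πk) = 0.4353/(2π·0.0342) = 2.026 m·K/W
ΣR = 2.279×10^-4 + 2.026 = 2.026 m·K/W
Q' = ΔT/ΣR = (720 K − 307.9 K)/2.026 = 203 W/m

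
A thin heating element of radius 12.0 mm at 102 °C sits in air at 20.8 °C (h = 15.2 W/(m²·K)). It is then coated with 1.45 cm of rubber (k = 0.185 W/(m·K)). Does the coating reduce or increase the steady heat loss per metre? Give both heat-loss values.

reduces: 93.1 → 75.4 W/m

Critical radius for a cylinder: r_cr = k/h = 0.0122 m = 1.22 cm.
Outer radius after coating: r₂ = 0.0120 + 0.0145 = 0.0265 m.
r₁ < r_cr < r₂: heat loss rises to a maximum at r_cr then falls. Whether the coating helps depends on whether Q(r₂) has dropped back below Q(r₁).
Bare: R = 1/(2πr₁h) = 0.8726 m·K/W; Q = 81.2/0.8726 = 93.1 W/m.
Coated: R = R_cond + R_conv = 1.077 m·K/W; Q = 81.2/1.077 = 75.4 W/m.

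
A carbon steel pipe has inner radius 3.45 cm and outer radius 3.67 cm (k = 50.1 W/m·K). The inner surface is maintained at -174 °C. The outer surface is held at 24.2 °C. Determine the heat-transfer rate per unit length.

Q' = 2πk·ΔT/ln(r₂/r₁) = 2π × 50.1 × 198.2 / ln(0.0367/0.0345) = 1.01×10^6 W/m

Q' = 1.01×10^6 W/m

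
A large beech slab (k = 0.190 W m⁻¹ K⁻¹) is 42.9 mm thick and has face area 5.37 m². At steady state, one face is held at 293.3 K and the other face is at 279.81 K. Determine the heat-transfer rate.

Q = 321 W

Q = kA·ΔT/L = 0.190 × 5.37 × |293.3 K − 279.81 K| / 0.0429 = 321 W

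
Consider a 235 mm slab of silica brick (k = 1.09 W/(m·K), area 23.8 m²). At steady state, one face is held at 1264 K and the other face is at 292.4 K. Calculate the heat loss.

Q = 107 kW

Q = kA·ΔT/L = 1.09 × 23.8 × |1264 K − 292.4 K| / 0.235 = 1.07×10^5 W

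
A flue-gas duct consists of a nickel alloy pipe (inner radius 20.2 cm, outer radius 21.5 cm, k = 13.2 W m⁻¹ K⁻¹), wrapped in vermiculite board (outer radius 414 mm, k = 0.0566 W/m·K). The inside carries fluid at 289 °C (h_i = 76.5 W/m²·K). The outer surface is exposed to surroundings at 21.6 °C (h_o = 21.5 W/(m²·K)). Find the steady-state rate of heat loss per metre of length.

Series thermal resistances, inner to outer:
  R'_conv,in = 1/(2πr h) = 1/(2π·0.202·76.5) = 0.01030 m·K/W
  R'_nickel alloy = ln(0.215/0.202)/(2πk) = 0.06237/(2π·13.2) = 7.520×10^-4 m·K/W
  R'_vermiculite board = ln(0.414/0.215)/(2πk) = 0.6552/(2π·0.0566) = 1.842 m·K/W
  R'_conv,out = 1/(2πr h) = 1/(2π·0.414·21.5) = 0.01788 m·K/W
ΣR = 0.01030 + 7.520×10^-4 + 1.842 + 0.01788 = 1.871 m·K/W
Q' = ΔT/ΣR = (289 °C − 21.6 °C)/1.871 = 143 W/m

Q' = 143 W/m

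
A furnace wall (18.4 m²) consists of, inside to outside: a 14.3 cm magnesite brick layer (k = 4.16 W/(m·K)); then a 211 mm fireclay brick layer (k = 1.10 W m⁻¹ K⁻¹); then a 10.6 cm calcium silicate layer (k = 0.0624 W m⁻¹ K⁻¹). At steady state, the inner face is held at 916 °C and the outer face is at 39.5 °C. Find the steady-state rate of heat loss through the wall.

Resistance network (inner→outer):
  R_magnesite brick = L/(kA) = 0.143/(4.16·18.4) = 0.001868 K/W
  R_fireclay brick = L/(kA) = 0.211/(1.10·18.4) = 0.01042 K/W
  R_calcium silicate = L/(kA) = 0.106/(0.0624·18.4) = 0.09232 K/W
ΣR = 0.001868 + 0.01042 + 0.09232 = 0.1046 K/W
Q = ΔT/ΣR = (916 °C − 39.5 °C)/0.1046 = 8380 W

Q = 8.38 kW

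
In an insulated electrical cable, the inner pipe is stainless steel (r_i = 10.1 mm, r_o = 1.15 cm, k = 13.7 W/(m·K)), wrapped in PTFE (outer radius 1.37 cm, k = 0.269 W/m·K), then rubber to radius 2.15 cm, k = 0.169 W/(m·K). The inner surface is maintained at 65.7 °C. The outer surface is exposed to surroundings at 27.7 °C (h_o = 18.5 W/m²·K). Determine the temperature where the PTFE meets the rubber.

Series thermal resistances, inner to outer:
  R'_stainless steel = ln(0.0115/0.0101)/(2πk) = 0.1298/(2π·13.7) = 0.001508 m·K/W
  R'_PTFE = ln(0.0137/0.0115)/(2πk) = 0.1750/(2π·0.269) = 0.1036 m·K/W
  R'_rubber = ln(0.0215/0.0137)/(2πk) = 0.4507/(2π·0.169) = 0.4244 m·K/W
  R'_conv,out = 1/(2πr h) = 1/(2π·0.0215·18.5) = 0.4001 m·K/W
ΣR = 0.001508 + 0.1036 + 0.4244 + 0.4001 = 0.9296 m·K/W
Q' = ΔT/ΣR = (65.7 °C − 27.7 °C)/0.9296 = 40.88 W/m
From the inner boundary to the PTFE/rubber interface, ΣR_partial = 0.1051 m·K/W.
T_interface = T_in − Q'·ΣR_partial = 65.7 °C − (40.88)(0.1051) = 61.4 °C

T = 61.4 °C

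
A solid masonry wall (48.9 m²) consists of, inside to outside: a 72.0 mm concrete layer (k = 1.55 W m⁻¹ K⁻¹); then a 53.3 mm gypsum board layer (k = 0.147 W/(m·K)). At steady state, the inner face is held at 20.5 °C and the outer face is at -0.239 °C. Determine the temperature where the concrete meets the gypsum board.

T = 18.1 °C

Resistance network (inner→outer):
  R_concrete = L/(kA) = 0.0720/(1.55·48.9) = 9.499×10^-4 K/W
  R_gypsum board = L/(kA) = 0.0533/(0.147·48.9) = 0.007415 K/W
ΣR = 9.499×10^-4 + 0.007415 = 0.008365 K/W
Q = ΔT/ΣR = (20.5 °C − -0.239 °C)/0.008365 = 2479 W
From the inner boundary to the concrete/gypsum board interface, ΣR_partial = 9.499×10^-4 K/W.
T_interface = T_in − Q·ΣR_partial = 20.5 °C − (2479)(9.499×10^-4) = 18.1 °C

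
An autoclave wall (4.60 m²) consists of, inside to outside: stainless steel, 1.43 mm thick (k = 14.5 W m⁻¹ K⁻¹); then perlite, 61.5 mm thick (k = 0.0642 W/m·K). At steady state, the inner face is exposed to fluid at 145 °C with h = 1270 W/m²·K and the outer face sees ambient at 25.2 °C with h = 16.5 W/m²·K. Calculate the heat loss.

Q = 541 W

Resistance network (inner→outer):
  R_conv,in = 1/(hA) = 1/(1270·4.60) = 1.712×10^-4 K/W
  R_stainless steel = L/(kA) = 0.00143/(14.5·4.60) = 2.144×10^-5 K/W
  R_perlite = L/(kA) = 0.0615/(0.0642·4.60) = 0.2082 K/W
  R_conv,out = 1/(hA) = 1/(16.5·4.60) = 0.01318 K/W
ΣR = 1.712×10^-4 + 2.144×10^-5 + 0.2082 + 0.01318 = 0.2216 K/W
Q = ΔT/ΣR = (145 °C − 25.2 °C)/0.2216 = 541 W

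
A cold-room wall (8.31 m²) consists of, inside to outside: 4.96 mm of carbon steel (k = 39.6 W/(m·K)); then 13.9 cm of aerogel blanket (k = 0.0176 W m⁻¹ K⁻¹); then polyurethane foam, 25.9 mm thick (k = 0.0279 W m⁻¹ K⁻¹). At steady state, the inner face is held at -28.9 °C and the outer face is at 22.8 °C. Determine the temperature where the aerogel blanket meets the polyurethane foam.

Resistance network (inner→outer):
  R_carbon steel = L/(kA) = 0.00496/(39.6·8.31) = 1.507×10^-5 K/W
  R_aerogel blanket = L/(kA) = 0.139/(0.0176·8.31) = 0.9504 K/W
  R_polyurethane foam = L/(kA) = 0.0259/(0.0279·8.31) = 0.1117 K/W
ΣR = 1.507×10^-5 + 0.9504 + 0.1117 = 1.062 K/W
Q = ΔT/ΣR = (-28.9 °C − 22.8 °C)/1.062 = -48.68 W
From the inner boundary to the aerogel blanket/polyurethane foam interface, ΣR_partial = 0.9504 K/W.
T_interface = T_in − Q·ΣR_partial = -28.9 °C − (-48.68)(0.9504) = 17.4 °C

T = 17.4 °C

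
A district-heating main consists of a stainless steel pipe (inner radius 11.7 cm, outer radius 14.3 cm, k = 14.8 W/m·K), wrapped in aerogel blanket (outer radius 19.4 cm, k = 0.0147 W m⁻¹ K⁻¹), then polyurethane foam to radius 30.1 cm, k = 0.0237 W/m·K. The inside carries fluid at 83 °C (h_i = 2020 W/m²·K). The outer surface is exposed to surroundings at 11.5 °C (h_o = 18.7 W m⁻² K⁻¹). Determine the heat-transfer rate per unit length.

Resistance network (inner→outer):
  R'_conv,in = 1/(2πr h) = 1/(2π·0.117·2020) = 6.734×10^-4 m·K/W
  R'_stainless steel = ln(0.143/0.117)/(2πk) = 0.2007/(2π·14.8) = 0.002158 m·K/W
  R'_aerogel blanket = ln(0.194/0.143)/(2πk) = 0.3050/(2π·0.0147) = 3.302 m·K/W
  R'_polyurethane foam = ln(0.301/0.194)/(2πk) = 0.4393/(2π·0.0237) = 2.950 m·K/W
  R'_conv,out = 1/(2πr h) = 1/(2π·0.301·18.7) = 0.02828 m·K/W
ΣR = 6.734×10^-4 + 0.002158 + 3.302 + 2.950 + 0.02828 = 6.283 m·K/W
Q' = ΔT/ΣR = (83 °C − 11.5 °C)/6.283 = 11.4 W/m

Q' = 11.4 W/m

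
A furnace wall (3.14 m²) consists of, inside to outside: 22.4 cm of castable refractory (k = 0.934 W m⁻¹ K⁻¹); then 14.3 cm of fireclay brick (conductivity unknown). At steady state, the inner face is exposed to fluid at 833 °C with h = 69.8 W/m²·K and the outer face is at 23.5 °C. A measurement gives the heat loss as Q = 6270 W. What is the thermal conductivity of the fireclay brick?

k = 0.946 W/m·K

ΣR = ΔT/Q = |833 − 23.5|/6270 = 0.1291 K/W
Known resistances:
  R_conv,in = 1/(hA) = 1/(69.8·3.14) = 0.004563 K/W
  R_castable refractory = L/(kA) = 0.224/(0.934·3.14) = 0.07638 K/W
R_fireclay brick = ΣR − ΣR_known = 0.1291 − 0.08094 = 0.04816 K/W
L/(kA) = 0.04816 ⇒ k = 0.143/(0.04816·3.14) = 0.946 W/m·K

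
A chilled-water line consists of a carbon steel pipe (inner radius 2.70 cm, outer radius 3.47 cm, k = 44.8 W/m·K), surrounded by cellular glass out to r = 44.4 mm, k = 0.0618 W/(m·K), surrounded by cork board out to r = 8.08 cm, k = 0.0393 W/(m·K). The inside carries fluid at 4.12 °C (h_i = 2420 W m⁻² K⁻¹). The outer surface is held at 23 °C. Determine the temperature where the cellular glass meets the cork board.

T = 8.05 °C

Treat each layer as a resistance in series:
  R'_conv,in = 1/(2πr h) = 1/(2π·0.0270·2420) = 0.002436 m·K/W
  R'_carbon steel = ln(0.0347/0.0270)/(2πk) = 0.2509/(2π·44.8) = 8.913×10^-4 m·K/W
  R'_cellular glass = ln(0.0444/0.0347)/(2πk) = 0.2465/(2π·0.0618) = 0.6348 m·K/W
  R'_cork board = ln(0.0808/0.0444)/(2πk) = 0.5987/(2π·0.0393) = 2.425 m·K/W
ΣR = 0.002436 + 8.913×10^-4 + 0.6348 + 2.425 = 3.063 m·K/W
Q' = ΔT/ΣR = (4.12 °C − 23 °C)/3.063 = -6.164 W/m
From the inner boundary to the cellular glass/cork board interface, ΣR_partial = 0.6381 m·K/W.
T_interface = T_in − Q'·ΣR_partial = 4.12 °C − (-6.164)(0.6381) = 8.05 °C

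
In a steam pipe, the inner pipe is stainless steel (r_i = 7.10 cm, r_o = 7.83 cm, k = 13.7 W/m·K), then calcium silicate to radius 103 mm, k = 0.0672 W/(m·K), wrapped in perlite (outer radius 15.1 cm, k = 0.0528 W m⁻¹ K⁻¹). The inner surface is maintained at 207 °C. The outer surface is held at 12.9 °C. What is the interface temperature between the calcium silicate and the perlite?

T = 137 °C

Series thermal resistances, inner to outer:
  R'_stainless steel = ln(0.0783/0.0710)/(2πk) = 0.09787/(2π·13.7) = 0.001137 m·K/W
  R'_calcium silicate = ln(0.103/0.0783)/(2πk) = 0.2742/(2π·0.0672) = 0.6494 m·K/W
  R'_perlite = ln(0.151/0.103)/(2πk) = 0.3826/(2π·0.0528) = 1.153 m·K/W
ΣR = 0.001137 + 0.6494 + 1.153 = 1.804 m·K/W
Q' = ΔT/ΣR = (207 °C − 12.9 °C)/1.804 = 107.6 W/m
From the inner boundary to the calcium silicate/perlite interface, ΣR_partial = 0.6505 m·K/W.
T_interface = T_in − Q'·ΣR_partial = 207 °C − (107.6)(0.6505) = 137 °C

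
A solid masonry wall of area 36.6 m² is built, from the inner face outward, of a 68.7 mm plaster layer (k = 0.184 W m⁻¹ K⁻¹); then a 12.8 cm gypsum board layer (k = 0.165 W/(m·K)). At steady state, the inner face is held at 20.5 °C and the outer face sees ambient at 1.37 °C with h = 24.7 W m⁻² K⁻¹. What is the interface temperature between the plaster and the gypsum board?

T = 14.5 °C

Treat each layer as a resistance in series:
  R_plaster = L/(kA) = 0.0687/(0.184·36.6) = 0.01020 K/W
  R_gypsum board = L/(kA) = 0.128/(0.165·36.6) = 0.02120 K/W
  R_conv,out = 1/(hA) = 1/(24.7·36.6) = 0.001106 K/W
ΣR = 0.01020 + 0.02120 + 0.001106 = 0.03251 K/W
Q = ΔT/ΣR = (20.5 °C − 1.37 °C)/0.03251 = 588.4 W
From the inner boundary to the plaster/gypsum board interface, ΣR_partial = 0.01020 K/W.
T_interface = T_in − Q·ΣR_partial = 20.5 °C − (588.4)(0.01020) = 14.5 °C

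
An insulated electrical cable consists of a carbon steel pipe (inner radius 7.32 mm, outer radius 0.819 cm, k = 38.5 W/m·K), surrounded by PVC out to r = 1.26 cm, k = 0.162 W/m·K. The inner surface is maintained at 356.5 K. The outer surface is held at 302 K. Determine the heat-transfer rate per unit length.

Series thermal resistances, inner to outer:
  R'_carbon steel = ln(0.00819/0.00732)/(2πk) = 0.1123/(2π·38.5) = 4.643×10^-4 m·K/W
  R'_PVC = ln(0.0126/0.00819)/(2πk) = 0.4308/(2π·0.162) = 0.4232 m·K/W
ΣR = 4.643×10^-4 + 0.4232 = 0.4237 m·K/W
Q' = ΔT/ΣR = (356.5 K − 302 K)/0.4237 = 129 W/m

Q' = 129 W/m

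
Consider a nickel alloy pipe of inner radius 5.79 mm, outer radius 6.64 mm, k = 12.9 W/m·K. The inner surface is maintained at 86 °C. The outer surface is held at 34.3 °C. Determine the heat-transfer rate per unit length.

Q' = 2πk·ΔT/ln(r₂/r₁) = 2π × 12.9 × 51.7 / ln(0.00664/0.00579) = 30600 W/m

Q' = 30600 W/m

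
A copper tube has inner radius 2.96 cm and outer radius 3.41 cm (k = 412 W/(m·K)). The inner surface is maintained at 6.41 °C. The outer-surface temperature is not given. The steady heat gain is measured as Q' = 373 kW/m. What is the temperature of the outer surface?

T_out = 26.8 °C

Series resistances:
  R'_copper = ln(0.0341/0.0296)/(2πk) = 0.1415/(2π·412) = 5.467×10^-5 m·K/W
ΣR = 5.467×10^-5 m·K/W
ΔT = Q'·ΣR = 3.73×10^5 × 5.467×10^-5 = 20.39 K
Heat flows inward, so T_out = T_in + ΔT = 6.41 + 20.39 = 26.8 °C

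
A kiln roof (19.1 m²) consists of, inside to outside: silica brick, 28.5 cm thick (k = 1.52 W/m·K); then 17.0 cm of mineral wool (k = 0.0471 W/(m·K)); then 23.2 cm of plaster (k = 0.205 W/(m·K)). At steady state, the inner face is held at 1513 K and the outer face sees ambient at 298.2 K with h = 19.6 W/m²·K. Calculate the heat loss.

Series thermal resistances, inner to outer:
  R_silica brick = L/(kA) = 0.285/(1.52·19.1) = 0.009817 K/W
  R_mineral wool = L/(kA) = 0.170/(0.0471·19.1) = 0.1890 K/W
  R_plaster = L/(kA) = 0.232/(0.205·19.1) = 0.05925 K/W
  R_conv,out = 1/(hA) = 1/(19.6·19.1) = 0.002671 K/W
ΣR = 0.009817 + 0.1890 + 0.05925 + 0.002671 = 0.2607 K/W
Q = ΔT/ΣR = (1513 K − 298.2 K)/0.2607 = 4660 W

Q = 4660 W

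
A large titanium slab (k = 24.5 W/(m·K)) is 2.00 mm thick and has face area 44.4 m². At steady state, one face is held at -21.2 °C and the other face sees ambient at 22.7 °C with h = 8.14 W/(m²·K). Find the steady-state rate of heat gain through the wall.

Resistance network (inner→outer):
  R_titanium = L/(kA) = 0.00200/(24.5·44.4) = 1.839×10^-6 K/W
  R_conv,out = 1/(hA) = 1/(8.14·44.4) = 0.002767 K/W
ΣR = 1.839×10^-6 + 0.002767 = 0.002769 K/W
Q = ΔT/ΣR = (-21.2 °C − 22.7 °C)/0.002769 = -15900 W
(Negative Q ⇒ heat flows inward; heat gain = 15900 W.)

Q = 15.9 kW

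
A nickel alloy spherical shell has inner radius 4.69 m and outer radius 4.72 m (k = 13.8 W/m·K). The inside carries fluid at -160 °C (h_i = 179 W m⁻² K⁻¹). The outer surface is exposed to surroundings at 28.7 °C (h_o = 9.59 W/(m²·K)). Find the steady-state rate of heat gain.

Series thermal resistances, inner to outer:
  R_conv,in = 1/(4πr²h) = 1/(4π·4.69²·179) = 2.021×10^-5 K/W
  R_nickel alloy = (1/4.69 − 1/4.72)/(4πk) = 0.001355/(4π·13.8) = 7.815×10^-6 K/W
  R_conv,out = 1/(4πr²h) = 1/(4π·4.72²·9.59) = 3.725×10^-4 K/W
ΣR = 2.021×10^-5 + 7.815×10^-6 + 3.725×10^-4 = 4.005×10^-4 K/W
Q = ΔT/ΣR = (-160 °C − 28.7 °C)/4.005×10^-4 = -4.71×10^5 W
(Negative Q ⇒ heat flows inward; heat gain = 4.71×10^5 W.)

Q = 4.71×10^5 W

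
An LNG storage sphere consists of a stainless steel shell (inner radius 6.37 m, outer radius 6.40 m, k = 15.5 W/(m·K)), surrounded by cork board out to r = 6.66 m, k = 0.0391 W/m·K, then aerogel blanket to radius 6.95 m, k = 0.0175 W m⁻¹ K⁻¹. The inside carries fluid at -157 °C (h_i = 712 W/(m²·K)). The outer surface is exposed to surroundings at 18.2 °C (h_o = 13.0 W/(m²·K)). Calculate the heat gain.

Q = 4.27 kW

Series thermal resistances, inner to outer:
  R_conv,in = 1/(4πr²h) = 1/(4π·6.37²·712) = 2.754×10^-6 K/W
  R_stainless steel = (1/6.37 − 1/6.40)/(4πk) = 7.359×10^-4/(4π·15.5) = 3.778×10^-6 K/W
  R_cork board = (1/6.40 − 1/6.66)/(4πk) = 0.006100/(4π·0.0391) = 0.01241 K/W
  R_aerogel blanket = (1/6.66 − 1/6.95)/(4πk) = 0.006265/(4π·0.0175) = 0.02849 K/W
  R_conv,out = 1/(4πr²h) = 1/(4π·6.95²·13.0) = 1.267×10^-4 K/W
ΣR = 2.754×10^-6 + 3.778×10^-6 + 0.01241 + 0.02849 + 1.267×10^-4 = 0.04103 K/W
Q = ΔT/ΣR = (-157 °C − 18.2 °C)/0.04103 = -4270 W
(Negative Q ⇒ heat flows inward; heat gain = 4270 W.)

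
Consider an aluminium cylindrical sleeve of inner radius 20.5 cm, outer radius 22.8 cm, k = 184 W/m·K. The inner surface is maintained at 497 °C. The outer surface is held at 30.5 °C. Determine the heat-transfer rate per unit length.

Q' = 5070 kW/m

Q' = 2πk·ΔT/ln(r₂/r₁) = 2π × 184 × 466.5 / ln(0.228/0.205) = 5.07×10^6 W/m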